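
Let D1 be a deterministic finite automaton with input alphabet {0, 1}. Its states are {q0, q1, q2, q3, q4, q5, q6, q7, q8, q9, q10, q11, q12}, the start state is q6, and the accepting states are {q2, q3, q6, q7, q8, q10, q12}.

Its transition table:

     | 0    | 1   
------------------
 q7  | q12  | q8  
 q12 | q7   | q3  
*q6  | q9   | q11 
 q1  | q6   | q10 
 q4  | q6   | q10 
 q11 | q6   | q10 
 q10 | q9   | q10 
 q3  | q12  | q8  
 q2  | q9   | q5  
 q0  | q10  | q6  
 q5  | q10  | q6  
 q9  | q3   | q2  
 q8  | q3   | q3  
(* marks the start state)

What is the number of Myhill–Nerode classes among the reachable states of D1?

7

States {q0,q1,q4} cannot be reached from the start state, so discard them.
P0 = {q2,q3,q6,q7,q8,q10,q12} | {q5,q9,q11}.
On input 0, block {q2,q3,q6,q7,q8,q10,q12} splits into {q3,q7,q8,q12} and {q2,q6,q10}.
On input 0, block {q5,q9,q11} splits into {q5,q11} and {q9}.
Split {q2,q6,q10} by δ(·,1) → {q2,q6} and {q10}.
Refine {q5,q11} on symbol 0: members go to different blocks, giving {q5} and {q11}.
On input 1, block {q2,q6} splits into {q2} and {q6}.
Stable partition: {q3,q7,q8,q12} | {q5} | {q2} | {q9} | {q10} | {q11} | {q6} — 7 equivalence classes.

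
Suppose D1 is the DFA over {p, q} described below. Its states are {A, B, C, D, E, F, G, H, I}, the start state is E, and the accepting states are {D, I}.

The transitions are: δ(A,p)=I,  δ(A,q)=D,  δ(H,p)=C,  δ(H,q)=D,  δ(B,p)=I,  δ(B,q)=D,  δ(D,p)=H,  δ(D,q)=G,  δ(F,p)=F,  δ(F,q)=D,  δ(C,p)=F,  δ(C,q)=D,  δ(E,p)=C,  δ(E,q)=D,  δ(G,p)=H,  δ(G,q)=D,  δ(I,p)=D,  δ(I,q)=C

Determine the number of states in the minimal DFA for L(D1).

States {A,B,I} cannot be reached from the start state, so discard them.
Initial partition by acceptance: {D} | {C,E,F,G,H}.
The partition is now stable with 2 blocks: {D} | {C,E,F,G,H}.

2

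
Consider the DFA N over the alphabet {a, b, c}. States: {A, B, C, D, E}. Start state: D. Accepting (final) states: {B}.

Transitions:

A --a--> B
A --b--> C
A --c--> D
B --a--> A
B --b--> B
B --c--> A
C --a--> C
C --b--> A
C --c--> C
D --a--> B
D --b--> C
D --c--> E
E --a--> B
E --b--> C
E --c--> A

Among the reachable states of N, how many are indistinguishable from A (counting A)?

Initial partition by acceptance: {B} | {A,C,D,E}.
Split {A,C,D,E} by δ(·,a) → {A,D,E} and {C}.
Stable partition: {B} | {A,D,E} | {C} — 3 equivalence classes.
State A belongs to the block {A,D,E}, which has 3 states.

3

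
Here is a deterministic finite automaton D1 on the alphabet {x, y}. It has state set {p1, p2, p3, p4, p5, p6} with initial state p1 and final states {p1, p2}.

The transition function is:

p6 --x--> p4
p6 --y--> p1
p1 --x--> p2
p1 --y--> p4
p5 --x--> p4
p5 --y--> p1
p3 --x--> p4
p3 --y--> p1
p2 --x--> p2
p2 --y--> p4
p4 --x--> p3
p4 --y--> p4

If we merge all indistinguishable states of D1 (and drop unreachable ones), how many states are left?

Reachable states from the start: {p1,p2,p3,p4}. Unreachable: {p5,p6} — drop them.
P0 = {p1,p2} | {p3,p4}.
Split {p3,p4} by δ(·,y) → {p3} and {p4}.
Stable partition: {p1,p2} | {p3} | {p4} — 3 equivalence classes.

3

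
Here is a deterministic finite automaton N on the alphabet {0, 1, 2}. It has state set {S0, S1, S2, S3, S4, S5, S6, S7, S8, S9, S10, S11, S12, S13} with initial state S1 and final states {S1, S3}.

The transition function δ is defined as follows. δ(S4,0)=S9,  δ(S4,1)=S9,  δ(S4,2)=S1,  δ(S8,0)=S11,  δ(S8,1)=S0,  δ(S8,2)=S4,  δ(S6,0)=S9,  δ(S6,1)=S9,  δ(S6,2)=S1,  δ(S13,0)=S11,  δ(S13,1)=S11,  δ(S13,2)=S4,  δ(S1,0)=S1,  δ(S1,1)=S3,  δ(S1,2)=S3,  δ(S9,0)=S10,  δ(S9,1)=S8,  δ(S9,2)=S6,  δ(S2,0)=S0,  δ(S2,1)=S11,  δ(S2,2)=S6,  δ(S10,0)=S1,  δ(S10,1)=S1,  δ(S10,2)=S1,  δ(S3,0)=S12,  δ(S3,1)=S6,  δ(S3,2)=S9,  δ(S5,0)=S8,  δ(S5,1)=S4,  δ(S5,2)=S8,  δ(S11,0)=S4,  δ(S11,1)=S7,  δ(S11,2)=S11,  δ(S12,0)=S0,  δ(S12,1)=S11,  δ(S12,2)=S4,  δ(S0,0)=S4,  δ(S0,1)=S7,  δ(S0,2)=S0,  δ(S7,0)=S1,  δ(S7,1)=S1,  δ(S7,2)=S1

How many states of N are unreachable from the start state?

3

BFS from S1 reaches {S0, S1, S3, S4, S6, S7, S8, S9, S10, S11, S12}; the 3 state(s) S2, S5, S13 are never visited.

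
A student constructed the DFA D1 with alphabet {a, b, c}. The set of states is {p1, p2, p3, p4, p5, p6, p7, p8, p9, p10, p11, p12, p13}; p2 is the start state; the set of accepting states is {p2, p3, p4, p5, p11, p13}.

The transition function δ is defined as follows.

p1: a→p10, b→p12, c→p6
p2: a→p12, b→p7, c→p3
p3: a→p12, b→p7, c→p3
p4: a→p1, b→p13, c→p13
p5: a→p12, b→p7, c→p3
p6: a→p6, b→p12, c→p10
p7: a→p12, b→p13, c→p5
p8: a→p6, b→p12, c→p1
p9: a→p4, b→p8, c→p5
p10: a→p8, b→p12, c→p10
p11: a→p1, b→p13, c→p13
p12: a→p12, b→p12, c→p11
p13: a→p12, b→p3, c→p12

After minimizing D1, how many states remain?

6

States {p4,p9} cannot be reached from the start state, so discard them.
P0 = {p2,p3,p5,p11,p13} | {p1,p6,p7,p8,p10,p12}.
Split {p2,p3,p5,p11,p13} by δ(·,b) → {p2,p3,p5} and {p11,p13}.
Refine {p1,p6,p7,p8,p10,p12} on symbol b: members go to different blocks, giving {p1,p6,p8,p10,p12} and {p7}.
Split {p1,p6,p8,p10,p12} by δ(·,c) → {p1,p6,p8,p10} and {p12}.
Split {p11,p13} by δ(·,a) → {p11} and {p13}.
The partition is now stable with 6 blocks: {p2,p3,p5} | {p1,p6,p8,p10} | {p11} | {p7} | {p12} | {p13}.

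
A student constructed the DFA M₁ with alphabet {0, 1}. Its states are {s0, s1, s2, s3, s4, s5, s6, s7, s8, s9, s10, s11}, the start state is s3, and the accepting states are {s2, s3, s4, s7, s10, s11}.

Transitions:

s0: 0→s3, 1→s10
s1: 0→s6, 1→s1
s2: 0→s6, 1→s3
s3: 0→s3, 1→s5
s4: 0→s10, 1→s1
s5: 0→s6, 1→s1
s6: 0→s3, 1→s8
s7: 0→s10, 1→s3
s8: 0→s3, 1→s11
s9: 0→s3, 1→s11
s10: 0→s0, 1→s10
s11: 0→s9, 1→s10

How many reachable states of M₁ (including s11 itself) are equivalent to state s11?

States {s2,s4,s7} cannot be reached from the start state, so discard them.
Initial partition by acceptance: {s3,s10,s11} | {s0,s1,s5,s6,s8,s9}.
Refine {s3,s10,s11} on symbol 0: members go to different blocks, giving {s10,s11} and {s3}.
Refine {s0,s1,s5,s6,s8,s9} on symbol 0: members go to different blocks, giving {s0,s6,s8,s9} and {s1,s5}.
Split {s0,s6,s8,s9} by δ(·,1) → {s0,s8,s9} and {s6}.
Stable partition: {s10,s11} | {s0,s8,s9} | {s3} | {s1,s5} | {s6} — 5 equivalence classes.
State s11 belongs to the block {s10,s11}, which has 2 states.

2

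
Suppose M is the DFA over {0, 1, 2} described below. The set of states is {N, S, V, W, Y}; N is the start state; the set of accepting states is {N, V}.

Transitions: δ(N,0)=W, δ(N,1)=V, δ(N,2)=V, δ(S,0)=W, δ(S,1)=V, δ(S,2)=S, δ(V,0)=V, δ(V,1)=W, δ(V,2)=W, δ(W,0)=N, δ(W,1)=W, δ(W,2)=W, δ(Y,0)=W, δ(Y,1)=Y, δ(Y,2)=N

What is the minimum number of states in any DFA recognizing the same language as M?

3

First remove the unreachable states {S,Y}; 3 states remain.
Start with accepting vs non-accepting: {N,V} | {W}.
Refine {N,V} on symbol 0: members go to different blocks, giving {V} and {N}.
The partition is now stable with 3 blocks: {V} | {W} | {N}.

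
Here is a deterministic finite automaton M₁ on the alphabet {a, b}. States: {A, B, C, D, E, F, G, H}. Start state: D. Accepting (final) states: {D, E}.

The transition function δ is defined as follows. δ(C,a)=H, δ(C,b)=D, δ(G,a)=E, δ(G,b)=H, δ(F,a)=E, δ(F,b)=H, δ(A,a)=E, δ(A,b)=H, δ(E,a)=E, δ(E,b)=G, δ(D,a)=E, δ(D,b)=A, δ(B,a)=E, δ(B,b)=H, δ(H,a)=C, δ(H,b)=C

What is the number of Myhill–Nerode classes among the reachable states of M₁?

4

First remove the unreachable states {B,F}; 6 states remain.
Initial partition by acceptance: {D,E} | {A,C,G,H}.
Split {A,C,G,H} by δ(·,a) → {A,G} and {C,H}.
Refine {C,H} on symbol b: members go to different blocks, giving {C} and {H}.
Stable partition: {D,E} | {A,G} | {C} | {H} — 4 equivalence classes.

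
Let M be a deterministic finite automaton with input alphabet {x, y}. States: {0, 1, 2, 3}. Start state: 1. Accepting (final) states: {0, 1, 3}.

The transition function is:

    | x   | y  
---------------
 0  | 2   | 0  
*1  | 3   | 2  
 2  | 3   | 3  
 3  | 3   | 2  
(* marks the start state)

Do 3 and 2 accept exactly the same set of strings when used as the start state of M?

No

First remove the unreachable states {0}; 3 states remain.
Initial partition by acceptance: {1,3} | {2}.
The partition is now stable with 2 blocks: {1,3} | {2}.
3 and 2 end up in different blocks, so they are distinguishable. For instance, the string 'ε' is accepted from only 3.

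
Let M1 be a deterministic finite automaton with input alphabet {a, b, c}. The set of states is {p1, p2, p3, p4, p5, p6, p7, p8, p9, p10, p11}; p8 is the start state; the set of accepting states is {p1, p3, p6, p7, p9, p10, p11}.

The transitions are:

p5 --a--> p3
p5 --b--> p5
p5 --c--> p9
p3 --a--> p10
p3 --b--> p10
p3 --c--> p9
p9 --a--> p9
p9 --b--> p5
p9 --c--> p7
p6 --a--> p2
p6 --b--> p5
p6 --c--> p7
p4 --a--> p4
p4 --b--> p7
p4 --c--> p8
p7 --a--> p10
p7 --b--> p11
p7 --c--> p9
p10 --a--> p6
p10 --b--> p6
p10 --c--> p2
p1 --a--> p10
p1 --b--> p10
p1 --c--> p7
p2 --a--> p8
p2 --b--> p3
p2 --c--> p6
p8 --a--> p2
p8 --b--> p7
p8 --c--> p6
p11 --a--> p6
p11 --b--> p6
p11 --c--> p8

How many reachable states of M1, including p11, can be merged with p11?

2

Reachable states from the start: {p2,p3,p5,p6,p7,p8,p9,p10,p11}. Unreachable: {p1,p4} — drop them.
P0 = {p3,p6,p7,p9,p10,p11} | {p2,p5,p8}.
Refine {p3,p6,p7,p9,p10,p11} on symbol a: members go to different blocks, giving {p3,p7,p9,p10,p11} and {p6}.
Split {p3,p7,p9,p10,p11} by δ(·,a) → {p3,p7,p9} and {p10,p11}.
On input a, block {p3,p7,p9} splits into {p3,p7} and {p9}.
Split {p2,p5,p8} by δ(·,a) → {p2,p8} and {p5}.
The partition is now stable with 6 blocks: {p3,p7} | {p2,p8} | {p6} | {p10,p11} | {p9} | {p5}.
The equivalence class containing p11 is {p10,p11}, of size 2.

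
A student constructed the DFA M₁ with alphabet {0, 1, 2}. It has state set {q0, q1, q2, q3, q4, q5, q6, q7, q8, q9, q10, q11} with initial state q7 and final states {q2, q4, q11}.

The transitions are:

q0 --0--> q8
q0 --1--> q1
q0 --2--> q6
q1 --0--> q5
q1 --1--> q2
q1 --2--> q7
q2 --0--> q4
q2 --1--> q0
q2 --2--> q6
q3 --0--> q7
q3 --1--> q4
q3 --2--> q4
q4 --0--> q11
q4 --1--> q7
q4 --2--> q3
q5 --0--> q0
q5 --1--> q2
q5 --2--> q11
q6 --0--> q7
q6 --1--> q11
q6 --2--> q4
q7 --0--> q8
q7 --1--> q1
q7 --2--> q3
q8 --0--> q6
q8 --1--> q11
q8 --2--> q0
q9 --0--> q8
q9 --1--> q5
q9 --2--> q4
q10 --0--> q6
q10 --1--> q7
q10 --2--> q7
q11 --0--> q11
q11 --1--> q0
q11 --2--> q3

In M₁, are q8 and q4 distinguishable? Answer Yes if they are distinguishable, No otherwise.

Yes

First remove the unreachable states {q9,q10}; 10 states remain.
P0 = {q2,q4,q11} | {q0,q1,q3,q5,q6,q7,q8}.
Refine {q0,q1,q3,q5,q6,q7,q8} on symbol 1: members go to different blocks, giving {q1,q3,q5,q6,q8} and {q0,q7}.
On input 0, block {q1,q3,q5,q6,q8} splits into {q3,q5,q6} and {q1,q8}.
The partition is now stable with 4 blocks: {q2,q4,q11} | {q3,q5,q6} | {q0,q7} | {q1,q8}.
q8 and q4 end up in different blocks, so they are distinguishable. For instance, the string 'ε' is accepted from only q4.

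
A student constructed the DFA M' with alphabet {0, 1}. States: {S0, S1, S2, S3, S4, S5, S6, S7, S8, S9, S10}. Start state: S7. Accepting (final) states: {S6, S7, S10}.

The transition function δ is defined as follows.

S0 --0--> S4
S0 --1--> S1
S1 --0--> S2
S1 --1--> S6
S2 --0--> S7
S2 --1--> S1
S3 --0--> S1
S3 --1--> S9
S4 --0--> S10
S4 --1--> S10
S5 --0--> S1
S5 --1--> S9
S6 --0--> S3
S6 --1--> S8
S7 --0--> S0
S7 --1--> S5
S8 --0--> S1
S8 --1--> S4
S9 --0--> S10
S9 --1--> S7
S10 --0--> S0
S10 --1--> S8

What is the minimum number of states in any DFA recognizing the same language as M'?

All states are reachable from the start state.
P0 = {S6,S7,S10} | {S0,S1,S2,S3,S4,S5,S8,S9}.
Refine {S0,S1,S2,S3,S4,S5,S8,S9} on symbol 0: members go to different blocks, giving {S0,S1,S3,S5,S8} and {S2,S4,S9}.
Refine {S0,S1,S3,S5,S8} on symbol 0: members go to different blocks, giving {S3,S5,S8} and {S0,S1}.
Split {S6,S7,S10} by δ(·,0) → {S7,S10} and {S6}.
On input 1, block {S2,S4,S9} splits into {S4,S9} and {S2}.
Refine {S0,S1} on symbol 0: members go to different blocks, giving {S0} and {S1}.
Stable partition: {S7,S10} | {S3,S5,S8} | {S4,S9} | {S0} | {S6} | {S2} | {S1} — 7 equivalence classes.

7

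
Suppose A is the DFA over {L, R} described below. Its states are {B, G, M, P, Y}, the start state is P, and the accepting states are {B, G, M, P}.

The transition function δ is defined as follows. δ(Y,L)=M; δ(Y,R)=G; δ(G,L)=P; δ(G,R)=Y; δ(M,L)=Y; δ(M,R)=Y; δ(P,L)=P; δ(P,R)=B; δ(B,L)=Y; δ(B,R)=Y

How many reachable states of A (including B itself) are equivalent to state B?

All states are reachable from the start state.
Initial partition by acceptance: {B,G,M,P} | {Y}.
On input L, block {B,G,M,P} splits into {G,P} and {B,M}.
On input R, block {G,P} splits into {G} and {P}.
Stable partition: {G} | {Y} | {B,M} | {P} — 4 equivalence classes.
State B belongs to the block {B,M}, which has 2 states.

2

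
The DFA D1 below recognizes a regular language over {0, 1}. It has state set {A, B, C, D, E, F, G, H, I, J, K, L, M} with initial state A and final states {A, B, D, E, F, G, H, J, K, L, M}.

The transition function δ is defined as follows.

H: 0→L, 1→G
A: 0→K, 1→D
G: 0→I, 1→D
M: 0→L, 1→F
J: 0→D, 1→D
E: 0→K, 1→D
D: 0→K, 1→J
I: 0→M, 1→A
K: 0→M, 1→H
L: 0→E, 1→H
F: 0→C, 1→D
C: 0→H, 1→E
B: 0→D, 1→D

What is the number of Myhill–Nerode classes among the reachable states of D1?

Reachable states from the start: {A,C,D,E,F,G,H,I,J,K,L,M}. Unreachable: {B} — drop them.
P0 = {A,D,E,F,G,H,J,K,L,M} | {C,I}.
On input 0, block {A,D,E,F,G,H,J,K,L,M} splits into {A,D,E,H,J,K,L,M} and {F,G}.
Split {A,D,E,H,J,K,L,M} by δ(·,1) → {A,D,E,J,K,L} and {H,M}.
Split {A,D,E,J,K,L} by δ(·,0) → {A,D,E,J,L} and {K}.
Split {A,D,E,J,L} by δ(·,0) → {A,D,E} and {J,L}.
Refine {A,D,E} on symbol 1: members go to different blocks, giving {A,E} and {D}.
Split {J,L} by δ(·,0) → {J} and {L}.
Stable partition: {A,E} | {C,I} | {F,G} | {H,M} | {K} | {J} | {D} | {L} — 8 equivalence classes.

8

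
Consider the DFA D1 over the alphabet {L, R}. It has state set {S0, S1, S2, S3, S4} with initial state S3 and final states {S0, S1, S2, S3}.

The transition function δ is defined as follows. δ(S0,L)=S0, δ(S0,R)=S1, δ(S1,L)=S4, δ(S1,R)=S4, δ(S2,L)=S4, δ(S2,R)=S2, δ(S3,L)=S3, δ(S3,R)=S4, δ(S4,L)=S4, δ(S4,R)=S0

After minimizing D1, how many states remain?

States {S2} cannot be reached from the start state, so discard them.
Initial partition by acceptance: {S0,S1,S3} | {S4}.
Split {S0,S1,S3} by δ(·,L) → {S0,S3} and {S1}.
On input R, block {S0,S3} splits into {S0} and {S3}.
Stable partition: {S0} | {S4} | {S1} | {S3} — 4 equivalence classes.

4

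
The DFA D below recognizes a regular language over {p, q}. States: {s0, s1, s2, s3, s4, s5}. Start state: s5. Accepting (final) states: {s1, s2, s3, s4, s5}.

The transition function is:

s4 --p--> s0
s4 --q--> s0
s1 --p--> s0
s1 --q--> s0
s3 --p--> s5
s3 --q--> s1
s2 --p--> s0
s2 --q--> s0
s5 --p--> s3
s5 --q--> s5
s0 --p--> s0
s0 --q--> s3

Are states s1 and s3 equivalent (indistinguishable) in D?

States {s2,s4} cannot be reached from the start state, so discard them.
Start with accepting vs non-accepting: {s1,s3,s5} | {s0}.
On input p, block {s1,s3,s5} splits into {s3,s5} and {s1}.
Split {s3,s5} by δ(·,q) → {s3} and {s5}.
Stable partition: {s3} | {s0} | {s1} | {s5} — 4 equivalence classes.
s1 and s3 end up in different blocks, so they are distinguishable. For instance, the string 'p' is accepted from only s3.

No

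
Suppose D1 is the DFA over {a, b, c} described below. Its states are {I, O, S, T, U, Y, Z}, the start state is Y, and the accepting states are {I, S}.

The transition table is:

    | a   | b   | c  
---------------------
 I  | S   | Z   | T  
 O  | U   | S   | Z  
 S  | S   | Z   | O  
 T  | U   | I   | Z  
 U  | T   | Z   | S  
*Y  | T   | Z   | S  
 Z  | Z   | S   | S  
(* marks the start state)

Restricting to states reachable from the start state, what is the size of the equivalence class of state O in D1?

All states are reachable from the start state.
Initial partition by acceptance: {I,S} | {O,T,U,Y,Z}.
On input b, block {O,T,U,Y,Z} splits into {O,T,Z} and {U,Y}.
On input a, block {O,T,Z} splits into {O,T} and {Z}.
No further refinement is possible. Final partition (4 blocks): {I,S} | {O,T} | {U,Y} | {Z}.
The equivalence class containing O is {O,T}, of size 2.

2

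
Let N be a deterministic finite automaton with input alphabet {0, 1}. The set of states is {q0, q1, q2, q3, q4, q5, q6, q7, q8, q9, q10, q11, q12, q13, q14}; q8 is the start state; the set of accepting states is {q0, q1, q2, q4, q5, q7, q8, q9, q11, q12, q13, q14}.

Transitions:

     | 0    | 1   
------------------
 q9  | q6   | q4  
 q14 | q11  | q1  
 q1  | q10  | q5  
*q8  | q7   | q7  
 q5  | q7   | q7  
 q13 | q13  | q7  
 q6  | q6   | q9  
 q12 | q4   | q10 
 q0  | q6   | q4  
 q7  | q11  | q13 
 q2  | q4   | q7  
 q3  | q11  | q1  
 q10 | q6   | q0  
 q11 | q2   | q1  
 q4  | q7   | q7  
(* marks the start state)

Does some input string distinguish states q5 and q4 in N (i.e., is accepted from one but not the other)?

States {q3,q12,q14} cannot be reached from the start state, so discard them.
P0 = {q0,q1,q2,q4,q5,q7,q8,q9,q11,q13} | {q6,q10}.
On input 0, block {q0,q1,q2,q4,q5,q7,q8,q9,q11,q13} splits into {q2,q4,q5,q7,q8,q11,q13} and {q0,q1,q9}.
Split {q2,q4,q5,q7,q8,q11,q13} by δ(·,1) → {q2,q4,q5,q7,q8,q13} and {q11}.
On input 0, block {q2,q4,q5,q7,q8,q13} splits into {q2,q4,q5,q8,q13} and {q7}.
On input 0, block {q2,q4,q5,q8,q13} splits into {q4,q5,q8} and {q2,q13}.
Split {q2,q13} by δ(·,0) → {q2} and {q13}.
The partition is now stable with 7 blocks: {q4,q5,q8} | {q6,q10} | {q0,q1,q9} | {q11} | {q7} | {q2} | {q13}.
q5 and q4 lie in the same block of the stable partition, so they are equivalent — no string distinguishes them.

No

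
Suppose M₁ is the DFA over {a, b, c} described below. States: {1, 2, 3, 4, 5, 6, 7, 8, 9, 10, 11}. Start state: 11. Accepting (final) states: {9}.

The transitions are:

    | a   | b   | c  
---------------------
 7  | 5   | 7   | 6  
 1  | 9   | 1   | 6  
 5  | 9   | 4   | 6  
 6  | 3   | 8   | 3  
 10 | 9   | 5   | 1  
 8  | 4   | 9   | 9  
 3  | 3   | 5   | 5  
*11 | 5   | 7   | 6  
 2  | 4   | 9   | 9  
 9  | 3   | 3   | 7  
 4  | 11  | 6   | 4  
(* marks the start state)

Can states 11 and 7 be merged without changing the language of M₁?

First remove the unreachable states {1,2,10}; 8 states remain.
P0 = {9} | {3,4,5,6,7,8,11}.
Split {3,4,5,6,7,8,11} by δ(·,a) → {3,4,6,7,8,11} and {5}.
Split {3,4,6,7,8,11} by δ(·,a) → {3,4,6,8} and {7,11}.
On input a, block {3,4,6,8} splits into {3,6,8} and {4}.
Refine {3,6,8} on symbol a: members go to different blocks, giving {3,6} and {8}.
Refine {3,6} on symbol b: members go to different blocks, giving {3} and {6}.
Stable partition: {9} | {3} | {5} | {7,11} | {4} | {8} | {6} — 7 equivalence classes.
11 and 7 lie in the same block of the stable partition, so they are equivalent — no string distinguishes them.

Yes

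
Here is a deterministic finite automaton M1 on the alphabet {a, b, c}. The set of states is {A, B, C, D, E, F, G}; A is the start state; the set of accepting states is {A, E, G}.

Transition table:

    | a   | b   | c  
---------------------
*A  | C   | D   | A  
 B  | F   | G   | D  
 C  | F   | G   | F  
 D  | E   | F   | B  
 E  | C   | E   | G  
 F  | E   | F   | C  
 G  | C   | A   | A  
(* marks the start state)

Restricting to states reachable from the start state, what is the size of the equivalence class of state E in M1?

1

Every state is reachable, so we keep all 7.
P0 = {A,E,G} | {B,C,D,F}.
Split {A,E,G} by δ(·,b) → {E,G} and {A}.
Refine {E,G} on symbol b: members go to different blocks, giving {E} and {G}.
Refine {B,C,D,F} on symbol a: members go to different blocks, giving {B,C} and {D,F}.
No further refinement is possible. Final partition (5 blocks): {E} | {B,C} | {A} | {G} | {D,F}.
State E belongs to the block {E}, which has 1 states.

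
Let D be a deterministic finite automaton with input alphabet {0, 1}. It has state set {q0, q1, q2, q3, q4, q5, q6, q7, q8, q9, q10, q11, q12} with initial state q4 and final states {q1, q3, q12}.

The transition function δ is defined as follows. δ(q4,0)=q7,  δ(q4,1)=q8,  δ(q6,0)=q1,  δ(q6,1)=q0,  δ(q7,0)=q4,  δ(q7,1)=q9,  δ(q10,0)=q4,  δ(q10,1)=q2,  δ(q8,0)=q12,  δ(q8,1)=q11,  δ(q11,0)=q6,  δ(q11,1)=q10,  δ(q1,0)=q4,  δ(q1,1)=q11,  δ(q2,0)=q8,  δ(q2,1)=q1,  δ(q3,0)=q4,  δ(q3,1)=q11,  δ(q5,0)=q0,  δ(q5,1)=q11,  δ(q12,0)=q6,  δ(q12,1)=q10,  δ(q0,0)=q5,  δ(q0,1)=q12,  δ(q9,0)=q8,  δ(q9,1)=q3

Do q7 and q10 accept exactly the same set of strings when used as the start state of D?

Every state is reachable, so we keep all 13.
Initial partition by acceptance: {q1,q3,q12} | {q0,q2,q4,q5,q6,q7,q8,q9,q10,q11}.
Refine {q0,q2,q4,q5,q6,q7,q8,q9,q10,q11} on symbol 0: members go to different blocks, giving {q0,q2,q4,q5,q7,q9,q10,q11} and {q6,q8}.
On input 0, block {q1,q3,q12} splits into {q1,q3} and {q12}.
On input 0, block {q0,q2,q4,q5,q7,q9,q10,q11} splits into {q0,q4,q5,q7,q10} and {q2,q9,q11}.
Refine {q0,q4,q5,q7,q10} on symbol 1: members go to different blocks, giving {q5,q7,q10} and {q0} and {q4}.
On input 0, block {q5,q7,q10} splits into {q7,q10} and {q5}.
Split {q6,q8} by δ(·,0) → {q6} and {q8}.
On input 0, block {q2,q9,q11} splits into {q2,q9} and {q11}.
The partition is now stable with 10 blocks: {q1,q3} | {q7,q10} | {q6} | {q12} | {q2,q9} | {q0} | {q4} | {q5} | {q8} | {q11}.
q7 and q10 lie in the same block of the stable partition, so they are equivalent — no string distinguishes them.

Yes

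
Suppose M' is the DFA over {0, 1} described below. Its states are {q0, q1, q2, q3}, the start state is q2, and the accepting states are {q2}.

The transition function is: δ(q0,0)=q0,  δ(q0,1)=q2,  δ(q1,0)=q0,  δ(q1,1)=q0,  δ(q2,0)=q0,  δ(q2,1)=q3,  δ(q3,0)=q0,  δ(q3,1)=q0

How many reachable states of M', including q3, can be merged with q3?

States {q1} cannot be reached from the start state, so discard them.
Initial partition by acceptance: {q2} | {q0,q3}.
Split {q0,q3} by δ(·,1) → {q0} and {q3}.
No further refinement is possible. Final partition (3 blocks): {q2} | {q0} | {q3}.
The equivalence class containing q3 is {q3}, of size 1.

1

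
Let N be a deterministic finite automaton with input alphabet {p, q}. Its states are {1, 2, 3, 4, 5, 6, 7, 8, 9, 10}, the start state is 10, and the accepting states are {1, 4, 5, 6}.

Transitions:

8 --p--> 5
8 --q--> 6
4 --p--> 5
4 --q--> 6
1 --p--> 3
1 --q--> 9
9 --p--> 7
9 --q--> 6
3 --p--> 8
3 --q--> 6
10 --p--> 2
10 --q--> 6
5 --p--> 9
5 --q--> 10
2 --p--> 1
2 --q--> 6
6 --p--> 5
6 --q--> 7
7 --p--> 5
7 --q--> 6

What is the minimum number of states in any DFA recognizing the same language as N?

4

Reachable states from the start: {1,2,3,5,6,7,8,9,10}. Unreachable: {4} — drop them.
Start with accepting vs non-accepting: {1,5,6} | {2,3,7,8,9,10}.
On input p, block {1,5,6} splits into {1,5} and {6}.
Split {2,3,7,8,9,10} by δ(·,p) → {2,7,8} and {3,9,10}.
The partition is now stable with 4 blocks: {1,5} | {2,7,8} | {6} | {3,9,10}.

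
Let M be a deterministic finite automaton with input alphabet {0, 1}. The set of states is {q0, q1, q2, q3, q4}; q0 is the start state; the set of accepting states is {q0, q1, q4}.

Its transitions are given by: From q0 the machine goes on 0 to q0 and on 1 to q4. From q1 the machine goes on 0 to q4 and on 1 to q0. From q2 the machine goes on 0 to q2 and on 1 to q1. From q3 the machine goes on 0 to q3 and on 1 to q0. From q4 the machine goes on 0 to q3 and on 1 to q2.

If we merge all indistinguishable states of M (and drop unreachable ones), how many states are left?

Every state is reachable, so we keep all 5.
P0 = {q0,q1,q4} | {q2,q3}.
On input 0, block {q0,q1,q4} splits into {q0,q1} and {q4}.
Split {q0,q1} by δ(·,0) → {q0} and {q1}.
Split {q2,q3} by δ(·,1) → {q2} and {q3}.
The partition is now stable with 5 blocks: {q0} | {q2} | {q4} | {q1} | {q3}.

5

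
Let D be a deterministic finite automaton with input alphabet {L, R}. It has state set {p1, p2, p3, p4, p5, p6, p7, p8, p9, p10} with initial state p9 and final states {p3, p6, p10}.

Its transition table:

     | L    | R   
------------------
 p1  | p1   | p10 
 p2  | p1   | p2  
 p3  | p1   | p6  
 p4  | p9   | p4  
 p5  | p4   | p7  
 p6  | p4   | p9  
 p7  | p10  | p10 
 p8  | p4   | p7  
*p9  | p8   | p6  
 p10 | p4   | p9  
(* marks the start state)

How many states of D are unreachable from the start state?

4

No path from p9 leads to p1, p2, p3, p5; the other 6 states are all reachable.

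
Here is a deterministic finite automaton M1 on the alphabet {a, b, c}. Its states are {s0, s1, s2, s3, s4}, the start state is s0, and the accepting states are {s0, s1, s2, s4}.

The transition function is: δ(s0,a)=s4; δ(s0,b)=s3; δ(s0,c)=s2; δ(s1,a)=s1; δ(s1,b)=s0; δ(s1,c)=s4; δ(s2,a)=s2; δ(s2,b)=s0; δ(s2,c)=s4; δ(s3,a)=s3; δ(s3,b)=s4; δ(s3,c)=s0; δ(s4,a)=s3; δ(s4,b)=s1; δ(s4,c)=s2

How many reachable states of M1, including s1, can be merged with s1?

2

Start with accepting vs non-accepting: {s0,s1,s2,s4} | {s3}.
Split {s0,s1,s2,s4} by δ(·,a) → {s0,s1,s2} and {s4}.
On input a, block {s0,s1,s2} splits into {s1,s2} and {s0}.
Stable partition: {s1,s2} | {s3} | {s4} | {s0} — 4 equivalence classes.
State s1 belongs to the block {s1,s2}, which has 2 states.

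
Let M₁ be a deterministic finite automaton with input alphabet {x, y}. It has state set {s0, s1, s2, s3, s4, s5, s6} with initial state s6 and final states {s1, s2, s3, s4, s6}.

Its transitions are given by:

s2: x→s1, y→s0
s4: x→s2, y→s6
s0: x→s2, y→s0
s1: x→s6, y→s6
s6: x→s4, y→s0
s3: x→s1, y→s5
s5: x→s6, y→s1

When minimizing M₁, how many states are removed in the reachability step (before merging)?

2

No path from s6 leads to s3, s5; the other 5 states are all reachable.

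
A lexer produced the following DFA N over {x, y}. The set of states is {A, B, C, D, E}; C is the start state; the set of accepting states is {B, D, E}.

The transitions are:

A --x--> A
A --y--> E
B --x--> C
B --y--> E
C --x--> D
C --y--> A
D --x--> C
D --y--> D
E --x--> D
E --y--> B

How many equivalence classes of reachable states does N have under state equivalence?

5

Initial partition by acceptance: {B,D,E} | {A,C}.
On input x, block {B,D,E} splits into {B,D} and {E}.
On input y, block {B,D} splits into {B} and {D}.
Split {A,C} by δ(·,x) → {A} and {C}.
No further refinement is possible. Final partition (5 blocks): {B} | {A} | {E} | {D} | {C}.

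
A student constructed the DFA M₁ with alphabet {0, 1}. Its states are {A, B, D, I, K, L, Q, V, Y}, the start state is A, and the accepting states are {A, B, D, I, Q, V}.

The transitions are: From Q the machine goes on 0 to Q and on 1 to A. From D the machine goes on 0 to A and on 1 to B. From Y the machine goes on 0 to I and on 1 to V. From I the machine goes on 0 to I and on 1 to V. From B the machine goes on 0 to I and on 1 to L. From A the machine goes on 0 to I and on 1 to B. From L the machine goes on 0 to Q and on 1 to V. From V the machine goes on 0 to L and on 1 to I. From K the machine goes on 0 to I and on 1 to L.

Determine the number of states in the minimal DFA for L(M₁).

First remove the unreachable states {D,K,Y}; 6 states remain.
Start with accepting vs non-accepting: {A,B,I,Q,V} | {L}.
Refine {A,B,I,Q,V} on symbol 0: members go to different blocks, giving {A,B,I,Q} and {V}.
Split {A,B,I,Q} by δ(·,1) → {A,Q} and {B} and {I}.
Split {A,Q} by δ(·,0) → {Q} and {A}.
No further refinement is possible. Final partition (6 blocks): {Q} | {L} | {V} | {B} | {I} | {A}.

6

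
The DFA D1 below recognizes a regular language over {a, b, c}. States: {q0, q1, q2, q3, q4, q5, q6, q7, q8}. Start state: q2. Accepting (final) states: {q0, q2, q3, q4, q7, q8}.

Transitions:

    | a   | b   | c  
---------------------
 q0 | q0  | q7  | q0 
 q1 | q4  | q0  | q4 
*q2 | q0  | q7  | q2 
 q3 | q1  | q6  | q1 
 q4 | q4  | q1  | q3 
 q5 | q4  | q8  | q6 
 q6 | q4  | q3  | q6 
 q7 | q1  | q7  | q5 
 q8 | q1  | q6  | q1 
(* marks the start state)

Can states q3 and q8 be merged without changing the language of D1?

Yes

All states are reachable from the start state.
Initial partition by acceptance: {q0,q2,q3,q4,q7,q8} | {q1,q5,q6}.
Split {q0,q2,q3,q4,q7,q8} by δ(·,a) → {q0,q2,q4} and {q3,q7,q8}.
Split {q0,q2,q4} by δ(·,b) → {q0,q2} and {q4}.
Split {q1,q5,q6} by δ(·,b) → {q5,q6} and {q1}.
Refine {q3,q7,q8} on symbol b: members go to different blocks, giving {q3,q8} and {q7}.
The partition is now stable with 6 blocks: {q0,q2} | {q5,q6} | {q3,q8} | {q4} | {q1} | {q7}.
q3 and q8 lie in the same block of the stable partition, so they are equivalent — no string distinguishes them.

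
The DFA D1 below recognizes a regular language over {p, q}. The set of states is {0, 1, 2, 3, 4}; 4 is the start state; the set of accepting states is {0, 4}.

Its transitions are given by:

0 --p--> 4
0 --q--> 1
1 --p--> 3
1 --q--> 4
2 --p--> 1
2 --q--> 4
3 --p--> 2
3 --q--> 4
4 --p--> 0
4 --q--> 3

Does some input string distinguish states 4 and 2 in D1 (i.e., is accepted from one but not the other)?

Yes

Initial partition by acceptance: {0,4} | {1,2,3}.
The partition is now stable with 2 blocks: {0,4} | {1,2,3}.
4 and 2 end up in different blocks, so they are distinguishable. For instance, the string 'ε' is accepted from only 4.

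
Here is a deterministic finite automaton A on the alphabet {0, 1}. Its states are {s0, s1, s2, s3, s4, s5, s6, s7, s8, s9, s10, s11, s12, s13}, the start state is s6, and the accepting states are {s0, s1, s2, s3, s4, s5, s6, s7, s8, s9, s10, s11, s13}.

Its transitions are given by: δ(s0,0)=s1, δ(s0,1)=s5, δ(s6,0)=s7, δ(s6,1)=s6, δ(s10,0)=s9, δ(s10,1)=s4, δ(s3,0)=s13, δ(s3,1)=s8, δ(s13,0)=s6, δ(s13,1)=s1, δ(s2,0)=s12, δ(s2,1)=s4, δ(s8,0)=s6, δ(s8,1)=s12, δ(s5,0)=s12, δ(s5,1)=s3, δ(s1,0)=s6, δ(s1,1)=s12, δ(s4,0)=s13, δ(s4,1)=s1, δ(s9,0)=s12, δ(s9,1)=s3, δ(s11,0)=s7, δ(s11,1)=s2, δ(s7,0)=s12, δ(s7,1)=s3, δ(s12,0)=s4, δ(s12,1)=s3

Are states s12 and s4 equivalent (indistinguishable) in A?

No

States {s0,s2,s5,s9,s10,s11} cannot be reached from the start state, so discard them.
Initial partition by acceptance: {s1,s3,s4,s6,s7,s8,s13} | {s12}.
Refine {s1,s3,s4,s6,s7,s8,s13} on symbol 0: members go to different blocks, giving {s1,s3,s4,s6,s8,s13} and {s7}.
On input 0, block {s1,s3,s4,s6,s8,s13} splits into {s1,s3,s4,s8,s13} and {s6}.
Split {s1,s3,s4,s8,s13} by δ(·,0) → {s1,s8,s13} and {s3,s4}.
Split {s1,s8,s13} by δ(·,1) → {s1,s8} and {s13}.
No further refinement is possible. Final partition (6 blocks): {s1,s8} | {s12} | {s7} | {s6} | {s3,s4} | {s13}.
s12 and s4 end up in different blocks, so they are distinguishable. For instance, the string 'ε' is accepted from only s4.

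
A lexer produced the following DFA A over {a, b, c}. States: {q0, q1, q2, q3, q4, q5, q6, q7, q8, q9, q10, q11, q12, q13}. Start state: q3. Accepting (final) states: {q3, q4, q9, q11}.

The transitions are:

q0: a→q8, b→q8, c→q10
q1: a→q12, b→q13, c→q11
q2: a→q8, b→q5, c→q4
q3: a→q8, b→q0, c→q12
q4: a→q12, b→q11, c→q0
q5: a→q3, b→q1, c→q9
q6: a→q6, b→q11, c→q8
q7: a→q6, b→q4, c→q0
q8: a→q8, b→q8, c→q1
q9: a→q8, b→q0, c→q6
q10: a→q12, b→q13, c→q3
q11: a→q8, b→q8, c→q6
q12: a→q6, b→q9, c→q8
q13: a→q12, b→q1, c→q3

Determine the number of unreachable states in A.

Starting at q3 and following transitions, the reachable set is {q0, q1, q3, q6, q8, q9, q10, q11, q12, q13}. That leaves q2, q4, q5, q7 unreachable — 4 in total.

4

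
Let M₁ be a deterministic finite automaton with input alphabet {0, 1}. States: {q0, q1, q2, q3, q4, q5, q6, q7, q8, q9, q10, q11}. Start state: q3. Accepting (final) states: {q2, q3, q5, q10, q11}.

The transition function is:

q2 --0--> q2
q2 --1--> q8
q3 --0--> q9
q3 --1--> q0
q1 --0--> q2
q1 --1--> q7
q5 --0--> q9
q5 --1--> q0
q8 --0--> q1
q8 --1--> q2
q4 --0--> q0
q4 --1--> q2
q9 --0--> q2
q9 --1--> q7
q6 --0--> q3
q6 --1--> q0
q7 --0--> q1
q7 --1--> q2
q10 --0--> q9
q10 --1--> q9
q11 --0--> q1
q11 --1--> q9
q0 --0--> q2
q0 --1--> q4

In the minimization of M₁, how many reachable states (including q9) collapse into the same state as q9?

First remove the unreachable states {q5,q6,q10,q11}; 8 states remain.
P0 = {q2,q3} | {q0,q1,q4,q7,q8,q9}.
Refine {q2,q3} on symbol 0: members go to different blocks, giving {q2} and {q3}.
Refine {q0,q1,q4,q7,q8,q9} on symbol 0: members go to different blocks, giving {q0,q1,q9} and {q4,q7,q8}.
Stable partition: {q2} | {q0,q1,q9} | {q3} | {q4,q7,q8} — 4 equivalence classes.
The equivalence class containing q9 is {q0,q1,q9}, of size 3.

3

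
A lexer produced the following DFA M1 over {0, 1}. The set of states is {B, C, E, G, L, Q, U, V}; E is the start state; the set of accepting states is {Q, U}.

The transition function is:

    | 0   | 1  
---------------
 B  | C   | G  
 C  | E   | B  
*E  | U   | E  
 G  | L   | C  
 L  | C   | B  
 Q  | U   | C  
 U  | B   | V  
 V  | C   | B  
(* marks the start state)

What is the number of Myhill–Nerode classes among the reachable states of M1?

6

Reachable states from the start: {B,C,E,G,L,U,V}. Unreachable: {Q} — drop them.
P0 = {U} | {B,C,E,G,L,V}.
Refine {B,C,E,G,L,V} on symbol 0: members go to different blocks, giving {B,C,G,L,V} and {E}.
On input 0, block {B,C,G,L,V} splits into {B,G,L,V} and {C}.
Refine {B,G,L,V} on symbol 0: members go to different blocks, giving {B,L,V} and {G}.
Split {B,L,V} by δ(·,1) → {L,V} and {B}.
The partition is now stable with 6 blocks: {U} | {L,V} | {E} | {C} | {G} | {B}.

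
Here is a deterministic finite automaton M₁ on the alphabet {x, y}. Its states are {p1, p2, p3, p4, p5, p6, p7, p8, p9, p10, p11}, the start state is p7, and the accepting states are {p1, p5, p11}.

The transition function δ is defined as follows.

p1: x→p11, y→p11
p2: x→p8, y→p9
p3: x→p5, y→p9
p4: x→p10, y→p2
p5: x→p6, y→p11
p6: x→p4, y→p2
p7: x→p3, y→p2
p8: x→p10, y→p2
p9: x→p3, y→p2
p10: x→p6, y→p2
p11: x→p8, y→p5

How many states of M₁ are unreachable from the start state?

1

No path from p7 leads to p1; the other 10 states are all reachable.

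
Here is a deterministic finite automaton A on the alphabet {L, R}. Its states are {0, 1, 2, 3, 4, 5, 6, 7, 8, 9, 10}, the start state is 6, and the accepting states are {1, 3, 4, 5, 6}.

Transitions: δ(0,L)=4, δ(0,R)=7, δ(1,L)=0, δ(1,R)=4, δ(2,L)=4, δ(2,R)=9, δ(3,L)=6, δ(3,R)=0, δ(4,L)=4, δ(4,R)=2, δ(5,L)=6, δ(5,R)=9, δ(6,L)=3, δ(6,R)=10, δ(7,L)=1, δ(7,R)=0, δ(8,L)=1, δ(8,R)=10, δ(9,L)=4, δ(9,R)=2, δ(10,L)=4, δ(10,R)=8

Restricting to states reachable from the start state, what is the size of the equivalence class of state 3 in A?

First remove the unreachable states {5}; 10 states remain.
Start with accepting vs non-accepting: {1,3,4,6} | {0,2,7,8,9,10}.
Refine {1,3,4,6} on symbol L: members go to different blocks, giving {3,4,6} and {1}.
Split {0,2,7,8,9,10} by δ(·,L) → {0,2,9,10} and {7,8}.
Split {0,2,9,10} by δ(·,R) → {0,10} and {2,9}.
Refine {3,4,6} on symbol R: members go to different blocks, giving {3,6} and {4}.
Stable partition: {3,6} | {0,10} | {1} | {7,8} | {2,9} | {4} — 6 equivalence classes.
The equivalence class containing 3 is {3,6}, of size 2.

2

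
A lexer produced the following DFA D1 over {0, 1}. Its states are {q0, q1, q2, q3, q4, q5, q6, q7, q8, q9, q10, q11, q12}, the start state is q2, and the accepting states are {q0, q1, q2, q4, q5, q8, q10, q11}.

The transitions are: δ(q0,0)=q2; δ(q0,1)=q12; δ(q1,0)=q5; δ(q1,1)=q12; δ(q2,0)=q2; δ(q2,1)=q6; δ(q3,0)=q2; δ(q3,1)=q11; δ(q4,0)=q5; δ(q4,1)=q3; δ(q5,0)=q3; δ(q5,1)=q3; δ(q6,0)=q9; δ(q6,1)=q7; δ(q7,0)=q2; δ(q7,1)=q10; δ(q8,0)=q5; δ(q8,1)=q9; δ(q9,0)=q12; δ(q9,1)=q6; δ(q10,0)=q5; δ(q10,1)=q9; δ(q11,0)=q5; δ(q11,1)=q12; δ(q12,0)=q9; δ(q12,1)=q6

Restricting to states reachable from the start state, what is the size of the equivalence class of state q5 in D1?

1

First remove the unreachable states {q0,q1,q4,q8}; 9 states remain.
Initial partition by acceptance: {q2,q5,q10,q11} | {q3,q6,q7,q9,q12}.
On input 0, block {q2,q5,q10,q11} splits into {q2,q10,q11} and {q5}.
Refine {q2,q10,q11} on symbol 0: members go to different blocks, giving {q10,q11} and {q2}.
Refine {q3,q6,q7,q9,q12} on symbol 0: members go to different blocks, giving {q6,q9,q12} and {q3,q7}.
Split {q6,q9,q12} by δ(·,1) → {q9,q12} and {q6}.
No further refinement is possible. Final partition (6 blocks): {q10,q11} | {q9,q12} | {q5} | {q2} | {q3,q7} | {q6}.
The equivalence class containing q5 is {q5}, of size 1.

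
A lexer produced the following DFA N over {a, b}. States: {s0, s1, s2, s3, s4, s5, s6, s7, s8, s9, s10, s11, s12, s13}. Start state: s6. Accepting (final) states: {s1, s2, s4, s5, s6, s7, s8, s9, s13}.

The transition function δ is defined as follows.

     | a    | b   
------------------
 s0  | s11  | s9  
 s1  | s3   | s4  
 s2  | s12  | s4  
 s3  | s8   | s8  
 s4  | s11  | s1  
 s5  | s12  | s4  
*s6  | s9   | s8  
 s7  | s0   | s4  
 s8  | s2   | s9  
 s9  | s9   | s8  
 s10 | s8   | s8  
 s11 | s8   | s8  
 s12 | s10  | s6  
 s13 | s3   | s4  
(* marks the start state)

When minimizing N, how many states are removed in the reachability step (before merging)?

No path from s6 leads to s0, s5, s7, s13; the other 10 states are all reachable.

4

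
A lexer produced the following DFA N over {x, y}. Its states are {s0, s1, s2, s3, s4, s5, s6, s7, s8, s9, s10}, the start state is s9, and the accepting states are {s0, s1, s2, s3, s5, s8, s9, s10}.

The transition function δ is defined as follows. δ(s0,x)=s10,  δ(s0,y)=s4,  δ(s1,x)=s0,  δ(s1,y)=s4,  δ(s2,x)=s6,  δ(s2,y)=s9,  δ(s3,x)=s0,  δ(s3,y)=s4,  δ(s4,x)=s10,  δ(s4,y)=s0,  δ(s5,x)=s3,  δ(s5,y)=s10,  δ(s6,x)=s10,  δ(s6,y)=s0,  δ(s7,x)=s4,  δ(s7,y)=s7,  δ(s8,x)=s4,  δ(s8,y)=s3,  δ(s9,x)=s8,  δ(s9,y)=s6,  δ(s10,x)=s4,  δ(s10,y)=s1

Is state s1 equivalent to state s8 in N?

Reachable states from the start: {s0,s1,s3,s4,s6,s8,s9,s10}. Unreachable: {s2,s5,s7} — drop them.
P0 = {s0,s1,s3,s8,s9,s10} | {s4,s6}.
Split {s0,s1,s3,s8,s9,s10} by δ(·,x) → {s0,s1,s3,s9} and {s8,s10}.
Refine {s0,s1,s3,s9} on symbol x: members go to different blocks, giving {s0,s9} and {s1,s3}.
The partition is now stable with 4 blocks: {s0,s9} | {s4,s6} | {s8,s10} | {s1,s3}.
s1 and s8 end up in different blocks, so they are distinguishable. For instance, the string 'x' is accepted from only s1.

No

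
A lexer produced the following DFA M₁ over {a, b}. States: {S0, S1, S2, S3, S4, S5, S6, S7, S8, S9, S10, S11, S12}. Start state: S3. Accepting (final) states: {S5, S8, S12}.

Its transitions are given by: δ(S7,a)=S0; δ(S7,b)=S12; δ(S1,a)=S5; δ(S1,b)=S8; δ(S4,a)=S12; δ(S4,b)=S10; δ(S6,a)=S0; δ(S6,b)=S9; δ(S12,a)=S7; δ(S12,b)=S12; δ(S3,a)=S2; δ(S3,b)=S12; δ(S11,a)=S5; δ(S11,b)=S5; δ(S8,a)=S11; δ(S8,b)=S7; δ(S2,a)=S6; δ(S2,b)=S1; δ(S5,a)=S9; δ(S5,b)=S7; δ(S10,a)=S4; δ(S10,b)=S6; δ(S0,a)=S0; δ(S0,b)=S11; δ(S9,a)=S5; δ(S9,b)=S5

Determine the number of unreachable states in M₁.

No path from S3 leads to S4, S10; the other 11 states are all reachable.

2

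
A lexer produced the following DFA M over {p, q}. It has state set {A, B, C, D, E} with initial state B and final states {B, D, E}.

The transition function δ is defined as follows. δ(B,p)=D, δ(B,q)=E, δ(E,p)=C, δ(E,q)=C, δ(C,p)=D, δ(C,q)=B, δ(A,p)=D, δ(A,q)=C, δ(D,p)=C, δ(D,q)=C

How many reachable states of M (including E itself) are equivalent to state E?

2

Reachable states from the start: {B,C,D,E}. Unreachable: {A} — drop them.
P0 = {B,D,E} | {C}.
On input p, block {B,D,E} splits into {D,E} and {B}.
The partition is now stable with 3 blocks: {D,E} | {C} | {B}.
State E belongs to the block {D,E}, which has 2 states.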